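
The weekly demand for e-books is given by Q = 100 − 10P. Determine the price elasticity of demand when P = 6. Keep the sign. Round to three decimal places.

-1.500

At P = 6, Q = 40.
dQ/dP = −10.
ε = (dQ/dP)(P/Q) = (-10)(6/40).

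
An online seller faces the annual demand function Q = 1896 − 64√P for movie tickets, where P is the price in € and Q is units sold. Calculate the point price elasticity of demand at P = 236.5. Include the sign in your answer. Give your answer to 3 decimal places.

-0.540

At P = 236.5, Q = 911.772.
dQ/dP = −64/(2√P) = -2.081.
ε = (dQ/dP)(P/Q) = (-2.081)(236.5/911.772).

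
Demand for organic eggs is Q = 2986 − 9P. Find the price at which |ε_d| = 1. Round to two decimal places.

165.89

For linear demand Q = a − bP, ε = −bP/(a − bP). |ε| = 1 when bP = a − bP, i.e. P = a/(2b).
P = 2986/(2·9) = 2986/18 = 165.8889.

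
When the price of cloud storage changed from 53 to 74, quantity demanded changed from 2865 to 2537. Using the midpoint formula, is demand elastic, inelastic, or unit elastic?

Arc ε ≈ -0.367.
|ε| = 0.37 < 1.

inelastic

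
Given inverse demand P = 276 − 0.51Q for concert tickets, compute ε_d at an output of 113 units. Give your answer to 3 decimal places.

At Q = 113, P = 276 − 0.51(113) = 218.37.
dP/dQ = −0.51, so dQ/dP = 1/(−0.51) = -1.961.
ε = (dQ/dP)(P/Q) = (-1.961)(218.37/113).

-3.789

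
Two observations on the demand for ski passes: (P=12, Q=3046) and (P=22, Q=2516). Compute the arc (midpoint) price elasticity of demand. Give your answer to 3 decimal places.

ΔQ = 2516 − 3046 = -530; ΔP = 22 − 12 = 10.
Midpoints: P̄ = 17.00, Q̄ = 2781.0.
ε = (ΔQ/ΔP)(P̄/Q̄) = (-530/10)(17.00/2781.0).

-0.324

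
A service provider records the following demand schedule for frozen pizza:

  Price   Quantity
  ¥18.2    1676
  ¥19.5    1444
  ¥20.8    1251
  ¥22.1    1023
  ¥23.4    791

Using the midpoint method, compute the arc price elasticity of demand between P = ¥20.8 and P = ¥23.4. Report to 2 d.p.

-3.83

At P = 20.8, Q = 1251; at P = 23.4, Q = 791.
ΔQ = -460, ΔP = 2.6. Midpoints: P̄ = 22.10, Q̄ = 1021.0.
ε = (ΔQ/ΔP)(P̄/Q̄) = (-460/2.6)(22.10/1021.0).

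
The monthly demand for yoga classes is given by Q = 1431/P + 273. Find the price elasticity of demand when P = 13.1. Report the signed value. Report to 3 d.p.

At P = 13.1, Q = 382.237.
dQ/dP = −1431/P² = -8.339.
ε = (dQ/dP)(P/Q) = (-8.339)(13.1/382.237).

-0.286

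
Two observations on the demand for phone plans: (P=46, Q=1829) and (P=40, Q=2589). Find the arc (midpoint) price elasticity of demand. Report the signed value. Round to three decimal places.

ΔQ = 2589 − 1829 = 760; ΔP = 40 − 46 = -6.
Midpoints: P̄ = 43.00, Q̄ = 2209.0.
ε = (ΔQ/ΔP)(P̄/Q̄) = (760/-6)(43.00/2209.0).

-2.466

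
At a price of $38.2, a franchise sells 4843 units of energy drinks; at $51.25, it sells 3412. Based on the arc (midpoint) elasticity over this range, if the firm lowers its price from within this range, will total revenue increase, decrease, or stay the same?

Arc ε = (-1431/13.05)(44.73/4127.5) ≈ -1.188.
|ε| = 1.19 > 1, so demand is elastic. A price cut therefore raises total revenue.

increase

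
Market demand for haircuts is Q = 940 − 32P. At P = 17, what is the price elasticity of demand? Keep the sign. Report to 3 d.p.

-1.374

At P = 17, Q = 396.
dQ/dP = −32.
ε = (dQ/dP)(P/Q) = (-32)(17/396).
|ε| > 1, so demand is elastic at this price.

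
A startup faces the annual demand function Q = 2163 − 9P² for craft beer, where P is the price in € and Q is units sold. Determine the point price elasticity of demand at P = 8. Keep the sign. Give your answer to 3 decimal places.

At P = 8, Q = 1587.
dQ/dP = −18P = -144.
ε = (dQ/dP)(P/Q) = (-144)(8/1587).

-0.726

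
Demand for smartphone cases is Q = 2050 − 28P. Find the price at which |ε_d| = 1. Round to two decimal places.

36.61

For linear demand Q = a − bP, ε = −bP/(a − bP). |ε| = 1 when bP = a − bP, i.e. P = a/(2b).
P = 2050/(2·28) = 2050/56 = 36.6071.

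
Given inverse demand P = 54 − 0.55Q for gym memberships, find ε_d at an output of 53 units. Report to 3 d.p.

-0.852

At Q = 53, P = 54 − 0.55(53) = 24.85.
dP/dQ = −0.55, so dQ/dP = 1/(−0.55) = -1.818.
ε = (dQ/dP)(P/Q) = (-1.818)(24.85/53).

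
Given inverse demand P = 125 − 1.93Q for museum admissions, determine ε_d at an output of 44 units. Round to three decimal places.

-0.472

At Q = 44, P = 125 − 1.93(44) = 40.08.
dP/dQ = −1.93, so dQ/dP = 1/(−1.93) = -0.518.
ε = (dQ/dP)(P/Q) = (-0.518)(40.08/44).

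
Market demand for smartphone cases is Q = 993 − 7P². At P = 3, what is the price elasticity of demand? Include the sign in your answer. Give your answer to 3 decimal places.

At P = 3, Q = 930.
dQ/dP = −14P = -42.
ε = (dQ/dP)(P/Q) = (-42)(3/930).

-0.135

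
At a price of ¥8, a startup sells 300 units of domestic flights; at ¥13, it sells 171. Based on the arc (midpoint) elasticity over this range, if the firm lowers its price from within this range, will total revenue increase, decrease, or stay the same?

Arc ε = (-129/5)(10.50/235.5) ≈ -1.150.
|ε| = 1.15 > 1, so demand is elastic. A price cut therefore raises total revenue.

increase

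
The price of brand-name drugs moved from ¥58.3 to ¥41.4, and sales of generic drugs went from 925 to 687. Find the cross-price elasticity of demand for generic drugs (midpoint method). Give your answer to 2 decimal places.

0.87

ΔQ_x = 687 − 925 = -238; ΔP_y = 41.4 − 58.3 = -16.9.
Midpoints: P̄_y = 49.85, Q̄_x = 806.0.
ε_xy = (ΔQ_x/ΔP_y)(P̄_y/Q̄_x) = (-238/-16.9)(49.85/806.0).
ε_xy > 0, so the goods are substitutes.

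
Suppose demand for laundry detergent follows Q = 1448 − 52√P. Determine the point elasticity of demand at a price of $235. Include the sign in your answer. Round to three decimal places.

-0.612

At P = 235, Q = 650.855.
dQ/dP = −52/(2√P) = -1.696.
ε = (dQ/dP)(P/Q) = (-1.696)(235/650.855).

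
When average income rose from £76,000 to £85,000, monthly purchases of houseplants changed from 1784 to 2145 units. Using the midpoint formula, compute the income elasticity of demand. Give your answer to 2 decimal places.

1.64

ΔQ = 361, ΔI = 9000. Midpoints: Ī = 80,500, Q̄ = 1964.5.
ε_I = (ΔQ/ΔI)(Ī/Q̄) = (361/9000)(80500/1964.5).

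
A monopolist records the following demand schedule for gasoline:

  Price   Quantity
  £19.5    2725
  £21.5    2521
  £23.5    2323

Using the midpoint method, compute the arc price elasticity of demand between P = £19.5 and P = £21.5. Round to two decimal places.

At P = 19.5, Q = 2725; at P = 21.5, Q = 2521.
ΔQ = -204, ΔP = 2.0. Midpoints: P̄ = 20.50, Q̄ = 2623.0.
ε = (ΔQ/ΔP)(P̄/Q̄) = (-204/2.0)(20.50/2623.0).

-0.80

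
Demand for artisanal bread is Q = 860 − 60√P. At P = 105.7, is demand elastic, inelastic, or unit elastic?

elastic

Q = 243.137, dQ/dP = -2.918.
ε = (dQ/dP)(P/Q) ≈ -1.269.
|ε| = 1.27 > 1.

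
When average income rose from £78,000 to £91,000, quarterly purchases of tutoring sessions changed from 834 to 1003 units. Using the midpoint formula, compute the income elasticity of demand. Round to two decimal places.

1.20

ΔQ = 169, ΔI = 13000. Midpoints: Ī = 84,500, Q̄ = 918.5.
ε_I = (ΔQ/ΔI)(Ī/Q̄) = (169/13000)(84500/918.5).
ε_I > 0, so the good is normal.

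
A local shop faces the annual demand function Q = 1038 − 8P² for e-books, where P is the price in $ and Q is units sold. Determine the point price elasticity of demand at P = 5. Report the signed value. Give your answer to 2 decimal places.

At P = 5, Q = 838.
dQ/dP = −16P = -80.
ε = (dQ/dP)(P/Q) = (-80)(5/838).

-0.48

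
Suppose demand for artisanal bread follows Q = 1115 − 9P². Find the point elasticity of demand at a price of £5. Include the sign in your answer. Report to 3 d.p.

-0.506

At P = 5, Q = 890.
dQ/dP = −18P = -90.
ε = (dQ/dP)(P/Q) = (-90)(5/890).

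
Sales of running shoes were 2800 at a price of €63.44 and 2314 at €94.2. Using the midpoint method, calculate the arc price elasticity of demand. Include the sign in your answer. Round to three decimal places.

ΔQ = 2314 − 2800 = -486; ΔP = 94.2 − 63.44 = 30.76.
Midpoints: P̄ = 78.82, Q̄ = 2557.0.
ε = (ΔQ/ΔP)(P̄/Q̄) = (-486/30.76)(78.82/2557.0).

-0.487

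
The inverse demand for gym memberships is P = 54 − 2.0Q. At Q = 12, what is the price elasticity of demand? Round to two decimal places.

-1.25

At Q = 12, P = 54 − 2.0(12) = 30.00.
dP/dQ = −2.0, so dQ/dP = 1/(−2.0) = -0.500.
ε = (dQ/dP)(P/Q) = (-0.500)(30.00/12).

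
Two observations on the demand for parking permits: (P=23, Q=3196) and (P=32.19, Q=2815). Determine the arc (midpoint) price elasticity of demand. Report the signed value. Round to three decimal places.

-0.381

ΔQ = 2815 − 3196 = -381; ΔP = 32.19 − 23 = 9.19.
Midpoints: P̄ = 27.59, Q̄ = 3005.5.
ε = (ΔQ/ΔP)(P̄/Q̄) = (-381/9.19)(27.59/3005.5).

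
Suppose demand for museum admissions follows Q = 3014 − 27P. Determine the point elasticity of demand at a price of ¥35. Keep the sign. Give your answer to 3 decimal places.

-0.457

At P = 35, Q = 2069.
dQ/dP = −27.
ε = (dQ/dP)(P/Q) = (-27)(35/2069).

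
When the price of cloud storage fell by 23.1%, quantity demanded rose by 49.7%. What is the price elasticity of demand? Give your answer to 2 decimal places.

-2.15

ε = %ΔQ / %ΔP = (49.7)/(-23.1) = -2.152.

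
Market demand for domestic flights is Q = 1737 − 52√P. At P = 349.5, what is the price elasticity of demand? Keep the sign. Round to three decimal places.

-0.635

At P = 349.5, Q = 764.864.
dQ/dP = −52/(2√P) = -1.391.
ε = (dQ/dP)(P/Q) = (-1.391)(349.5/764.864).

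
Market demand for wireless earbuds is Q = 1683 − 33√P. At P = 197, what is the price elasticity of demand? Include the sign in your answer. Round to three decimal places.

-0.190

At P = 197, Q = 1219.823.
dQ/dP = −33/(2√P) = -1.176.
ε = (dQ/dP)(P/Q) = (-1.176)(197/1219.823).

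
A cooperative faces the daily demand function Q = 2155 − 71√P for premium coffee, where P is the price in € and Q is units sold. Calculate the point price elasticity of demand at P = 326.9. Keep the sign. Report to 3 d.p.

At P = 326.9, Q = 871.293.
dQ/dP = −71/(2√P) = -1.963.
ε = (dQ/dP)(P/Q) = (-1.963)(326.9/871.293).

-0.737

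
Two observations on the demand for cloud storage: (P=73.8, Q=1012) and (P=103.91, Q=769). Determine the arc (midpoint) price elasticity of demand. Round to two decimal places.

ΔQ = 769 − 1012 = -243; ΔP = 103.91 − 73.8 = 30.11.
Midpoints: P̄ = 88.85, Q̄ = 890.5.
ε = (ΔQ/ΔP)(P̄/Q̄) = (-243/30.11)(88.85/890.5).

-0.81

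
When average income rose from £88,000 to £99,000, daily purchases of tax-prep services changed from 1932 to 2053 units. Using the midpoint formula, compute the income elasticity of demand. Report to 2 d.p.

ΔQ = 121, ΔI = 11000. Midpoints: Ī = 93,500, Q̄ = 1992.5.
ε_I = (ΔQ/ΔI)(Ī/Q̄) = (121/11000)(93500/1992.5).

0.52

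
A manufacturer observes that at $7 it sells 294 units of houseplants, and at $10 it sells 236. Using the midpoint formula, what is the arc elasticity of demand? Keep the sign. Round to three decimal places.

-0.620

ΔQ = 236 − 294 = -58; ΔP = 10 − 7 = 3.
Midpoints: P̄ = 8.50, Q̄ = 265.0.
ε = (ΔQ/ΔP)(P̄/Q̄) = (-58/3)(8.50/265.0).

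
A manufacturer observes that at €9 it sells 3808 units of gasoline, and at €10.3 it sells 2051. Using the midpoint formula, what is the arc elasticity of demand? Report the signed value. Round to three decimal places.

-4.452

ΔQ = 2051 − 3808 = -1757; ΔP = 10.3 − 9 = 1.3.
Midpoints: P̄ = 9.65, Q̄ = 2929.5.
ε = (ΔQ/ΔP)(P̄/Q̄) = (-1757/1.3)(9.65/2929.5).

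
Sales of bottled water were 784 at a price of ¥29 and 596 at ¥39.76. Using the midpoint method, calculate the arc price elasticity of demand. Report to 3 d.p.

ΔQ = 596 − 784 = -188; ΔP = 39.76 − 29 = 10.76.
Midpoints: P̄ = 34.38, Q̄ = 690.0.
ε = (ΔQ/ΔP)(P̄/Q̄) = (-188/10.76)(34.38/690.0).

-0.871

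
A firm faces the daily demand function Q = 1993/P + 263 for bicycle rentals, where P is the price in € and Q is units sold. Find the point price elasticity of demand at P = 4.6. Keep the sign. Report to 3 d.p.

At P = 4.6, Q = 696.261.
dQ/dP = −1993/P² = -94.187.
ε = (dQ/dP)(P/Q) = (-94.187)(4.6/696.261).
|ε| < 1, so demand is inelastic at this price.

-0.622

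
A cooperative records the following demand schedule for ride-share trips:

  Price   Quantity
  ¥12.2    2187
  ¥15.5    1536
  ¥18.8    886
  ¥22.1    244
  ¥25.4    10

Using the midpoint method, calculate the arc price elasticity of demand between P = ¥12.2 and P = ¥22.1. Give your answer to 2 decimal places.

At P = 12.2, Q = 2187; at P = 22.1, Q = 244.
ΔQ = -1943, ΔP = 9.9. Midpoints: P̄ = 17.15, Q̄ = 1215.5.
ε = (ΔQ/ΔP)(P̄/Q̄) = (-1943/9.9)(17.15/1215.5).

-2.77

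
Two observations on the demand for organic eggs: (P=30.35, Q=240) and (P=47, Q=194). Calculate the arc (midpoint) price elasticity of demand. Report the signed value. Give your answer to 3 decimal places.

-0.492

ΔQ = 194 − 240 = -46; ΔP = 47 − 30.35 = 16.65.
Midpoints: P̄ = 38.67, Q̄ = 217.0.
ε = (ΔQ/ΔP)(P̄/Q̄) = (-46/16.65)(38.67/217.0).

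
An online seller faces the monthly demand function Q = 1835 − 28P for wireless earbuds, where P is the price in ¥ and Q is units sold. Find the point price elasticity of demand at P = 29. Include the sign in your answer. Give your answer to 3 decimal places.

-0.794

At P = 29, Q = 1023.
dQ/dP = −28.
ε = (dQ/dP)(P/Q) = (-28)(29/1023).
|ε| < 1, so demand is inelastic at this price.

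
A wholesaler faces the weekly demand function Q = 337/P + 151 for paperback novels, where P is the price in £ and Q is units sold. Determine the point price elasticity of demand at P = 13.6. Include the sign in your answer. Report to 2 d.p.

At P = 13.6, Q = 175.779.
dQ/dP = −337/P² = -1.822.
ε = (dQ/dP)(P/Q) = (-1.822)(13.6/175.779).

-0.14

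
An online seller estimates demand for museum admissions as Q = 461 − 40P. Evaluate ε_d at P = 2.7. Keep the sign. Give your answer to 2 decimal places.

At P = 2.7, Q = 353.
dQ/dP = −40.
ε = (dQ/dP)(P/Q) = (-40)(2.7/353).

-0.31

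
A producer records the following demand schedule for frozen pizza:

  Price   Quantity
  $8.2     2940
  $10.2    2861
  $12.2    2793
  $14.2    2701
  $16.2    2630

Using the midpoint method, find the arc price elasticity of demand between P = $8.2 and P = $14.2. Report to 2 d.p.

At P = 8.2, Q = 2940; at P = 14.2, Q = 2701.
ΔQ = -239, ΔP = 6.0. Midpoints: P̄ = 11.20, Q̄ = 2820.5.
ε = (ΔQ/ΔP)(P̄/Q̄) = (-239/6.0)(11.20/2820.5).

-0.16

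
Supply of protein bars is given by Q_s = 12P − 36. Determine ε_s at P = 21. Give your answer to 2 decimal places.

1.17

At P = 21, Q_s = 216.
dQ_s/dP = 12.
ε_s = (dQ_s/dP)(P/Q_s) = (12)(21/216).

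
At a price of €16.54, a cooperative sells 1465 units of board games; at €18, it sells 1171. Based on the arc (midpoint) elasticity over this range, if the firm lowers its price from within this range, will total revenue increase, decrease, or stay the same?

increase

Arc ε = (-294/1.46)(17.27/1318.0) ≈ -2.639.
|ε| = 2.64 > 1, so demand is elastic. A price cut therefore raises total revenue.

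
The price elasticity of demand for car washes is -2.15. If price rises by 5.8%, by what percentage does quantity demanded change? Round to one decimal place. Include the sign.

-12.5%

%ΔQ ≈ ε × %ΔP = (-2.15)(5.8%) = -12.47%.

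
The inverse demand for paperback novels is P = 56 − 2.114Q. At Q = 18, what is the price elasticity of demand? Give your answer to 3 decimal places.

At Q = 18, P = 56 − 2.114(18) = 17.95.
dP/dQ = −2.114, so dQ/dP = 1/(−2.114) = -0.473.
ε = (dQ/dP)(P/Q) = (-0.473)(17.95/18).

-0.472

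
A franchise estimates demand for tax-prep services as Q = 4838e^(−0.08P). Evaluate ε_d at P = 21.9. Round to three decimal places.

-1.752

At P = 21.9, Q = 839.039.
dQ/dP = −0.08·4838e^(−0.08P) = −0.08Q = -67.123.
ε = (dQ/dP)(P/Q) = (-67.123)(21.9/839.039).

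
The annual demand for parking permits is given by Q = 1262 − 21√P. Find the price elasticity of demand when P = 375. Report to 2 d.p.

-0.24

At P = 375, Q = 855.337.
dQ/dP = −21/(2√P) = -0.542.
ε = (dQ/dP)(P/Q) = (-0.542)(375/855.337).
|ε| < 1, so demand is inelastic at this price.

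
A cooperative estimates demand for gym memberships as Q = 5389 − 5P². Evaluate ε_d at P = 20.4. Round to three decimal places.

At P = 20.4, Q = 3308.200.
dQ/dP = −10P = -204.
ε = (dQ/dP)(P/Q) = (-204)(20.4/3308.200).
|ε| > 1, so demand is elastic at this price.

-1.258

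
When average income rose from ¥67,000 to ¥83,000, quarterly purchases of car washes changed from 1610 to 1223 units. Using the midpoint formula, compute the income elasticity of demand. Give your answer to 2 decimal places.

ΔQ = -387, ΔI = 16000. Midpoints: Ī = 75,000, Q̄ = 1416.5.
ε_I = (ΔQ/ΔI)(Ī/Q̄) = (-387/16000)(75000/1416.5).
ε_I < 0, so the good is inferior.

-1.28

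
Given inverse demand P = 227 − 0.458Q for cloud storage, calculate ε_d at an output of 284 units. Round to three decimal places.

-0.745

At Q = 284, P = 227 − 0.458(284) = 96.93.
dP/dQ = −0.458, so dQ/dP = 1/(−0.458) = -2.183.
ε = (dQ/dP)(P/Q) = (-2.183)(96.93/284).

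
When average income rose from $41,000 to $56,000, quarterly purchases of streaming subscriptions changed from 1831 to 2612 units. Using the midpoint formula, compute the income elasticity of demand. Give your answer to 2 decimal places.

ΔQ = 781, ΔI = 15000. Midpoints: Ī = 48,500, Q̄ = 2221.5.
ε_I = (ΔQ/ΔI)(Ī/Q̄) = (781/15000)(48500/2221.5).

1.14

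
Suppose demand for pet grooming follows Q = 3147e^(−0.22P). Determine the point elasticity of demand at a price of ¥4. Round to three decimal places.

-0.880

At P = 4, Q = 1305.322.
dQ/dP = −0.22·3147e^(−0.22P) = −0.22Q = -287.171.
ε = (dQ/dP)(P/Q) = (-287.171)(4/1305.322).
|ε| < 1, so demand is inelastic at this price.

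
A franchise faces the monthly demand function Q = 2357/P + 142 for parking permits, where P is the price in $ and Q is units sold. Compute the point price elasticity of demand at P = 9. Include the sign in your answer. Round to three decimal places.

-0.648

At P = 9, Q = 403.889.
dQ/dP = −2357/P² = -29.099.
ε = (dQ/dP)(P/Q) = (-29.099)(9/403.889).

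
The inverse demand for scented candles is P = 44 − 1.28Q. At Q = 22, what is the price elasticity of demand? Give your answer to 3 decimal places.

-0.563

At Q = 22, P = 44 − 1.28(22) = 15.84.
dP/dQ = −1.28, so dQ/dP = 1/(−1.28) = -0.781.
ε = (dQ/dP)(P/Q) = (-0.781)(15.84/22).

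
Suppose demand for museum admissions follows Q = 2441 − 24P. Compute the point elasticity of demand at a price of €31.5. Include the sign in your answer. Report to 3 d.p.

-0.449

At P = 31.5, Q = 1685.
dQ/dP = −24.
ε = (dQ/dP)(P/Q) = (-24)(31.5/1685).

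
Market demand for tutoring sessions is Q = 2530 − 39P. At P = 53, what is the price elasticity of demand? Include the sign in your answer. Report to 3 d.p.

At P = 53, Q = 463.
dQ/dP = −39.
ε = (dQ/dP)(P/Q) = (-39)(53/463).

-4.464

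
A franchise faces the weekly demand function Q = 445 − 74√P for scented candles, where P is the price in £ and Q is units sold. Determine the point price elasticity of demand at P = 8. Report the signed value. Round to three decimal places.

-0.444

At P = 8, Q = 235.696.
dQ/dP = −74/(2√P) = -13.081.
ε = (dQ/dP)(P/Q) = (-13.081)(8/235.696).
|ε| < 1, so demand is inelastic at this price.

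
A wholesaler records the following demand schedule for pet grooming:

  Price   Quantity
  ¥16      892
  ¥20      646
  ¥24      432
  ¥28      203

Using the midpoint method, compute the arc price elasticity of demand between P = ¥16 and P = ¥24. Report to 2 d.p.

-1.74

At P = 16, Q = 892; at P = 24, Q = 432.
ΔQ = -460, ΔP = 8. Midpoints: P̄ = 20.00, Q̄ = 662.0.
ε = (ΔQ/ΔP)(P̄/Q̄) = (-460/8)(20.00/662.0).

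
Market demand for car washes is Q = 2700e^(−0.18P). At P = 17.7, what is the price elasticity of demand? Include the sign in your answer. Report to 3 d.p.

At P = 17.7, Q = 111.610.
dQ/dP = −0.18·2700e^(−0.18P) = −0.18Q = -20.090.
ε = (dQ/dP)(P/Q) = (-20.090)(17.7/111.610).
|ε| > 1, so demand is elastic at this price.

-3.186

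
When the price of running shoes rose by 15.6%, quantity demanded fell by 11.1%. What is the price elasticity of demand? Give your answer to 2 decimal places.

ε = %ΔQ / %ΔP = (-11.1)/(15.6) = -0.712.

-0.71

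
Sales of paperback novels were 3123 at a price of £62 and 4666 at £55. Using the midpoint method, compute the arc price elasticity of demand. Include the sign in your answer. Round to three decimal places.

-3.311

ΔQ = 4666 − 3123 = 1543; ΔP = 55 − 62 = -7.
Midpoints: P̄ = 58.50, Q̄ = 3894.5.
ε = (ΔQ/ΔP)(P̄/Q̄) = (1543/-7)(58.50/3894.5).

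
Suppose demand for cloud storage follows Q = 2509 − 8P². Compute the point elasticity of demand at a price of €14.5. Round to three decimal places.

-4.068

At P = 14.5, Q = 827.
dQ/dP = −16P = -232.
ε = (dQ/dP)(P/Q) = (-232)(14.5/827).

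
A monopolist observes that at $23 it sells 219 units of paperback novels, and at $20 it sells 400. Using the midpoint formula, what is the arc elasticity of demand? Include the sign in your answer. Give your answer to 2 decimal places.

ΔQ = 400 − 219 = 181; ΔP = 20 − 23 = -3.
Midpoints: P̄ = 21.50, Q̄ = 309.5.
ε = (ΔQ/ΔP)(P̄/Q̄) = (181/-3)(21.50/309.5).

-4.19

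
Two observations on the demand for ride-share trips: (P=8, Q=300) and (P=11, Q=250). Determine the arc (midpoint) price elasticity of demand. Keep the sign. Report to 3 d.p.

-0.576

ΔQ = 250 − 300 = -50; ΔP = 11 − 8 = 3.
Midpoints: P̄ = 9.50, Q̄ = 275.0.
ε = (ΔQ/ΔP)(P̄/Q̄) = (-50/3)(9.50/275.0).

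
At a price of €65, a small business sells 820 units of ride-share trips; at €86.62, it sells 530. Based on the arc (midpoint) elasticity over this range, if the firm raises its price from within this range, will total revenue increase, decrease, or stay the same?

Arc ε = (-290/21.62)(75.81/675.0) ≈ -1.506.
|ε| = 1.51 > 1, so demand is elastic. A price rise therefore reduces total revenue.

decrease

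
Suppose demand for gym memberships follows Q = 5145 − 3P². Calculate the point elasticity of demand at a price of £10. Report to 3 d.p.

-0.124

At P = 10, Q = 4845.
dQ/dP = −6P = -60.
ε = (dQ/dP)(P/Q) = (-60)(10/4845).
|ε| < 1, so demand is inelastic at this price.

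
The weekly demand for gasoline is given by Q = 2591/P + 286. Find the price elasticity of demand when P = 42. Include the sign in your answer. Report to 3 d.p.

-0.177

At P = 42, Q = 347.690.
dQ/dP = −2591/P² = -1.469.
ε = (dQ/dP)(P/Q) = (-1.469)(42/347.690).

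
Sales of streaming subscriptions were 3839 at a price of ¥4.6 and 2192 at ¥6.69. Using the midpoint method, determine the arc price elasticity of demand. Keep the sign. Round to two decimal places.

ΔQ = 2192 − 3839 = -1647; ΔP = 6.69 − 4.6 = 2.09.
Midpoints: P̄ = 5.64, Q̄ = 3015.5.
ε = (ΔQ/ΔP)(P̄/Q̄) = (-1647/2.09)(5.64/3015.5).

-1.48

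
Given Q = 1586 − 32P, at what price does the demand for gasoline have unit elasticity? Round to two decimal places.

For linear demand Q = a − bP, ε = −bP/(a − bP). |ε| = 1 when bP = a − bP, i.e. P = a/(2b).
P = 1586/(2·32) = 1586/64 = 24.7812.

24.78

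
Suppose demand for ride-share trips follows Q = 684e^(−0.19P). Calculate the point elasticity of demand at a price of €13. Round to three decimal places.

At P = 13, Q = 57.856.
dQ/dP = −0.19·684e^(−0.19P) = −0.19Q = -10.993.
ε = (dQ/dP)(P/Q) = (-10.993)(13/57.856).

-2.470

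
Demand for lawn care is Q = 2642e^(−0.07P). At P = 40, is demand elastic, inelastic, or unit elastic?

elastic

Q = 160.660, dQ/dP = -11.246.
ε = (dQ/dP)(P/Q) ≈ -2.800.
|ε| = 2.80 > 1.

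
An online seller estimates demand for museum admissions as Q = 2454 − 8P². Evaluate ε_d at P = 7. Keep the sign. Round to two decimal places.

-0.38

At P = 7, Q = 2062.
dQ/dP = −16P = -112.
ε = (dQ/dP)(P/Q) = (-112)(7/2062).
|ε| < 1, so demand is inelastic at this price.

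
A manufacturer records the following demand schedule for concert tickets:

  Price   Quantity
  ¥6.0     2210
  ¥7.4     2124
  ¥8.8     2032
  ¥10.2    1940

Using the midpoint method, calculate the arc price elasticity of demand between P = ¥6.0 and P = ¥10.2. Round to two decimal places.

At P = 6.0, Q = 2210; at P = 10.2, Q = 1940.
ΔQ = -270, ΔP = 4.2. Midpoints: P̄ = 8.10, Q̄ = 2075.0.
ε = (ΔQ/ΔP)(P̄/Q̄) = (-270/4.2)(8.10/2075.0).

-0.25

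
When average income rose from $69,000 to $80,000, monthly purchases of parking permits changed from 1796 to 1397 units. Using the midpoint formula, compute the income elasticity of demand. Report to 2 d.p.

-1.69

ΔQ = -399, ΔI = 11000. Midpoints: Ī = 74,500, Q̄ = 1596.5.
ε_I = (ΔQ/ΔI)(Ī/Q̄) = (-399/11000)(74500/1596.5).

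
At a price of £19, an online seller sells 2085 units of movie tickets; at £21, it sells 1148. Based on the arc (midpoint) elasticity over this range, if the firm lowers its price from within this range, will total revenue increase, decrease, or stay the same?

increase

Arc ε = (-937/2)(20.00/1616.5) ≈ -5.796.
|ε| = 5.80 > 1, so demand is elastic. A price cut therefore raises total revenue.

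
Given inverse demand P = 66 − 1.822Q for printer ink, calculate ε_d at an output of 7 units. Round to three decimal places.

At Q = 7, P = 66 − 1.822(7) = 53.25.
dP/dQ = −1.822, so dQ/dP = 1/(−1.822) = -0.549.
ε = (dQ/dP)(P/Q) = (-0.549)(53.25/7).

-4.175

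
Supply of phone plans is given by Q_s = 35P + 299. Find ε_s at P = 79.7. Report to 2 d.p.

0.90

At P = 79.7, Q_s = 3088.50.
dQ_s/dP = 35.
ε_s = (dQ_s/dP)(P/Q_s) = (35)(79.7/3088.50).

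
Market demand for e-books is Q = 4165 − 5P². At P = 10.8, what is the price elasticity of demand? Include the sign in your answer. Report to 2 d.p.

-0.33

At P = 10.8, Q = 3581.800.
dQ/dP = −10P = -108.
ε = (dQ/dP)(P/Q) = (-108)(10.8/3581.800).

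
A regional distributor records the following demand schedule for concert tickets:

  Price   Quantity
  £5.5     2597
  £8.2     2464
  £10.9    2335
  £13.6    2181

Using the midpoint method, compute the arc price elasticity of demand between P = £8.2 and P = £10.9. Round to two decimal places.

At P = 8.2, Q = 2464; at P = 10.9, Q = 2335.
ΔQ = -129, ΔP = 2.7. Midpoints: P̄ = 9.55, Q̄ = 2399.5.
ε = (ΔQ/ΔP)(P̄/Q̄) = (-129/2.7)(9.55/2399.5).

-0.19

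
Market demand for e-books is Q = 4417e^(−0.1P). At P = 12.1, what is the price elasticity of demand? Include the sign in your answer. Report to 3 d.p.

At P = 12.1, Q = 1317.137.
dQ/dP = −0.1·4417e^(−0.1P) = −0.1Q = -131.714.
ε = (dQ/dP)(P/Q) = (-131.714)(12.1/1317.137).
|ε| > 1, so demand is elastic at this price.

-1.210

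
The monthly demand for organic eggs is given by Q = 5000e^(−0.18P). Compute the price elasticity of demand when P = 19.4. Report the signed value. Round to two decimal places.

At P = 19.4, Q = 152.200.
dQ/dP = −0.18·5000e^(−0.18P) = −0.18Q = -27.396.
ε = (dQ/dP)(P/Q) = (-27.396)(19.4/152.200).

-3.49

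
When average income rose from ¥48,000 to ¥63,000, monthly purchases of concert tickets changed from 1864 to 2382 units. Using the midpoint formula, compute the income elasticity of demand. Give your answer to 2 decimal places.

0.90

ΔQ = 518, ΔI = 15000. Midpoints: Ī = 55,500, Q̄ = 2123.0.
ε_I = (ΔQ/ΔI)(Ī/Q̄) = (518/15000)(55500/2123.0).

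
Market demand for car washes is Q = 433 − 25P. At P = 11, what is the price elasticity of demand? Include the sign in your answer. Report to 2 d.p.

-1.74

At P = 11, Q = 158.
dQ/dP = −25.
ε = (dQ/dP)(P/Q) = (-25)(11/158).
|ε| > 1, so demand is elastic at this price.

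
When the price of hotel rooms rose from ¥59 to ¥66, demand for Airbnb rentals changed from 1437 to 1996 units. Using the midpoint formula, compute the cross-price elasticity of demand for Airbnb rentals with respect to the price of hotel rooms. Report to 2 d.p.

ΔQ_x = 1996 − 1437 = 559; ΔP_y = 66 − 59 = 7.
Midpoints: P̄_y = 62.50, Q̄_x = 1716.5.
ε_xy = (ΔQ_x/ΔP_y)(P̄_y/Q̄_x) = (559/7)(62.50/1716.5).
ε_xy > 0, so the goods are substitutes.

2.91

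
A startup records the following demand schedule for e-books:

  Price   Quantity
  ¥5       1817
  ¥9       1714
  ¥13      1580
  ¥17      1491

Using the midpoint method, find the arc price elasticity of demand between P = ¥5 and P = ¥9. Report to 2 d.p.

At P = 5, Q = 1817; at P = 9, Q = 1714.
ΔQ = -103, ΔP = 4. Midpoints: P̄ = 7.00, Q̄ = 1765.5.
ε = (ΔQ/ΔP)(P̄/Q̄) = (-103/4)(7.00/1765.5).

-0.10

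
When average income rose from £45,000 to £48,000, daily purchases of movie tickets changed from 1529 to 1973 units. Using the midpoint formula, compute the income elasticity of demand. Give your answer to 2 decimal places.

3.93

ΔQ = 444, ΔI = 3000. Midpoints: Ī = 46,500, Q̄ = 1751.0.
ε_I = (ΔQ/ΔI)(Ī/Q̄) = (444/3000)(46500/1751.0).
ε_I > 0, so the good is normal.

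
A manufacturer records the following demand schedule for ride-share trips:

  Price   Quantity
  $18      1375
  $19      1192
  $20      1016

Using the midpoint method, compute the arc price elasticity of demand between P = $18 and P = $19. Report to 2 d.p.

-2.64

At P = 18, Q = 1375; at P = 19, Q = 1192.
ΔQ = -183, ΔP = 1. Midpoints: P̄ = 18.50, Q̄ = 1283.5.
ε = (ΔQ/ΔP)(P̄/Q̄) = (-183/1)(18.50/1283.5).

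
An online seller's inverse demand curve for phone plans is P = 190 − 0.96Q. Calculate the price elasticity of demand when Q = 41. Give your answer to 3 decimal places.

At Q = 41, P = 190 − 0.96(41) = 150.64.
dP/dQ = −0.96, so dQ/dP = 1/(−0.96) = -1.042.
ε = (dQ/dP)(P/Q) = (-1.042)(150.64/41).

-3.827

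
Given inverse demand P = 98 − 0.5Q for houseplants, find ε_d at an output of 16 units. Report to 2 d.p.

At Q = 16, P = 98 − 0.5(16) = 90.00.
dP/dQ = −0.5, so dQ/dP = 1/(−0.5) = -2.000.
ε = (dQ/dP)(P/Q) = (-2.000)(90.00/16).

-11.25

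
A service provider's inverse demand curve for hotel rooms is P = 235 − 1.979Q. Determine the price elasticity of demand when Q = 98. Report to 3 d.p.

-0.212

At Q = 98, P = 235 − 1.979(98) = 41.06.
dP/dQ = −1.979, so dQ/dP = 1/(−1.979) = -0.505.
ε = (dQ/dP)(P/Q) = (-0.505)(41.06/98).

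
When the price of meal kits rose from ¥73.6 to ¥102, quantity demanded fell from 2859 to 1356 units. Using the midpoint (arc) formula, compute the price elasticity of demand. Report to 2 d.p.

-2.20

ΔQ = 1356 − 2859 = -1503; ΔP = 102 − 73.6 = 28.4.
Midpoints: P̄ = 87.80, Q̄ = 2107.5.
ε = (ΔQ/ΔP)(P̄/Q̄) = (-1503/28.4)(87.80/2107.5).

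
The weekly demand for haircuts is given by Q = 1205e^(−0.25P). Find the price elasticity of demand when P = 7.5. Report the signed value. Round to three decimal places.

At P = 7.5, Q = 184.793.
dQ/dP = −0.25·1205e^(−0.25P) = −0.25Q = -46.198.
ε = (dQ/dP)(P/Q) = (-46.198)(7.5/184.793).

-1.875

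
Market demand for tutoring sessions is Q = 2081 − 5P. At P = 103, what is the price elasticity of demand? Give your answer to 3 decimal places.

At P = 103, Q = 1566.
dQ/dP = −5.
ε = (dQ/dP)(P/Q) = (-5)(103/1566).

-0.329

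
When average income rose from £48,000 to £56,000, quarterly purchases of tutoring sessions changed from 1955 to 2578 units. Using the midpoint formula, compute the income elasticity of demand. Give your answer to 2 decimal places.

ΔQ = 623, ΔI = 8000. Midpoints: Ī = 52,000, Q̄ = 2266.5.
ε_I = (ΔQ/ΔI)(Ī/Q̄) = (623/8000)(52000/2266.5).
ε_I > 0, so the good is normal.

1.79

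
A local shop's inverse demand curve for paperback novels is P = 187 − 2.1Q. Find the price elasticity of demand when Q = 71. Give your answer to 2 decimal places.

At Q = 71, P = 187 − 2.1(71) = 37.90.
dP/dQ = −2.1, so dQ/dP = 1/(−2.1) = -0.476.
ε = (dQ/dP)(P/Q) = (-0.476)(37.90/71).

-0.25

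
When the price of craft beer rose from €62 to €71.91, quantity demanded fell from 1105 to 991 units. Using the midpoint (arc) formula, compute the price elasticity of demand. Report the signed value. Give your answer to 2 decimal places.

-0.73

ΔQ = 991 − 1105 = -114; ΔP = 71.91 − 62 = 9.91.
Midpoints: P̄ = 66.95, Q̄ = 1048.0.
ε = (ΔQ/ΔP)(P̄/Q̄) = (-114/9.91)(66.95/1048.0).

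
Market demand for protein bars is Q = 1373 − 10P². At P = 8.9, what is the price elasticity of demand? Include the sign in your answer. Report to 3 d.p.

At P = 8.9, Q = 580.900.
dQ/dP = −20P = -178.
ε = (dQ/dP)(P/Q) = (-178)(8.9/580.900).

-2.727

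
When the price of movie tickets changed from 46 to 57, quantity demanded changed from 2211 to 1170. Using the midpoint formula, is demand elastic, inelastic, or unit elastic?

elastic

Arc ε ≈ -2.883.
|ε| = 2.88 > 1.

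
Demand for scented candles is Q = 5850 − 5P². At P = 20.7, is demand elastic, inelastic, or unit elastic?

elastic

Q = 3707.550, dQ/dP = -207.
ε = (dQ/dP)(P/Q) ≈ -1.156.
|ε| = 1.16 > 1.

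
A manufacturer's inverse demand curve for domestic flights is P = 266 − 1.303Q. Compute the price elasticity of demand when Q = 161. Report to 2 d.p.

-0.27

At Q = 161, P = 266 − 1.303(161) = 56.22.
dP/dQ = −1.303, so dQ/dP = 1/(−1.303) = -0.767.
ε = (dQ/dP)(P/Q) = (-0.767)(56.22/161).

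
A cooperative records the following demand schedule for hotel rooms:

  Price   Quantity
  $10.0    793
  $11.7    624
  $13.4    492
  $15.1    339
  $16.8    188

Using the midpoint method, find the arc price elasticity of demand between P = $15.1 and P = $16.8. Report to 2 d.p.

-5.38

At P = 15.1, Q = 339; at P = 16.8, Q = 188.
ΔQ = -151, ΔP = 1.7. Midpoints: P̄ = 15.95, Q̄ = 263.5.
ε = (ΔQ/ΔP)(P̄/Q̄) = (-151/1.7)(15.95/263.5).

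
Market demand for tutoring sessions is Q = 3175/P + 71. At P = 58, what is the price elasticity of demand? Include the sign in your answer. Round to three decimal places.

-0.435

At P = 58, Q = 125.741.
dQ/dP = −3175/P² = -0.944.
ε = (dQ/dP)(P/Q) = (-0.944)(58/125.741).
|ε| < 1, so demand is inelastic at this price.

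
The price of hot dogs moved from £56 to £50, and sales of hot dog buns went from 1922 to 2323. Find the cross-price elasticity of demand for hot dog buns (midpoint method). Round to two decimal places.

-1.67

ΔQ_x = 2323 − 1922 = 401; ΔP_y = 50 − 56 = -6.
Midpoints: P̄_y = 53.00, Q̄_x = 2122.5.
ε_xy = (ΔQ_x/ΔP_y)(P̄_y/Q̄_x) = (401/-6)(53.00/2122.5).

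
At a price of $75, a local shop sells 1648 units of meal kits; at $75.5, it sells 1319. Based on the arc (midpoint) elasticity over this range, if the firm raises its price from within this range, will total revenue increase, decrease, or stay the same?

decrease

Arc ε = (-329/0.5)(75.25/1483.5) ≈ -33.377.
|ε| = 33.38 > 1, so demand is elastic. A price rise therefore reduces total revenue.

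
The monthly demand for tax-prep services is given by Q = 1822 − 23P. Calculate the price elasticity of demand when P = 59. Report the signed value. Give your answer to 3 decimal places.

At P = 59, Q = 465.
dQ/dP = −23.
ε = (dQ/dP)(P/Q) = (-23)(59/465).
|ε| > 1, so demand is elastic at this price.

-2.918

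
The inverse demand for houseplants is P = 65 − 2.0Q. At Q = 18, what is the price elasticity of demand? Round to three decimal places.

-0.806

At Q = 18, P = 65 − 2.0(18) = 29.00.
dP/dQ = −2.0, so dQ/dP = 1/(−2.0) = -0.500.
ε = (dQ/dP)(P/Q) = (-0.500)(29.00/18).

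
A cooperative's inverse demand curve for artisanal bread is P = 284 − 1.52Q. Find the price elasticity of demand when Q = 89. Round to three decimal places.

-1.099

At Q = 89, P = 284 − 1.52(89) = 148.72.
dP/dQ = −1.52, so dQ/dP = 1/(−1.52) = -0.658.
ε = (dQ/dP)(P/Q) = (-0.658)(148.72/89).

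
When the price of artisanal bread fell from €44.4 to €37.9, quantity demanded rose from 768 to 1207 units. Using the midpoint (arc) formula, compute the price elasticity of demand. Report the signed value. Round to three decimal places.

-2.814

ΔQ = 1207 − 768 = 439; ΔP = 37.9 − 44.4 = -6.5.
Midpoints: P̄ = 41.15, Q̄ = 987.5.
ε = (ΔQ/ΔP)(P̄/Q̄) = (439/-6.5)(41.15/987.5).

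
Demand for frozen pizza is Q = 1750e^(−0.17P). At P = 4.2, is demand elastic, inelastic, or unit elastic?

inelastic

Q = 856.943, dQ/dP = -145.680.
ε = (dQ/dP)(P/Q) ≈ -0.714.
|ε| = 0.71 < 1.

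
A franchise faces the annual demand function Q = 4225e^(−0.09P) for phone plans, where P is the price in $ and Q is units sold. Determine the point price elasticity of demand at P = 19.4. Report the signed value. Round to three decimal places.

At P = 19.4, Q = 737.138.
dQ/dP = −0.09·4225e^(−0.09P) = −0.09Q = -66.342.
ε = (dQ/dP)(P/Q) = (-66.342)(19.4/737.138).
|ε| > 1, so demand is elastic at this price.

-1.746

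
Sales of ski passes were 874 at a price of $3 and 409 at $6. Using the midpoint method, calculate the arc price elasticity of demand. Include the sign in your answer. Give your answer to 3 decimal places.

-1.087

ΔQ = 409 − 874 = -465; ΔP = 6 − 3 = 3.
Midpoints: P̄ = 4.50, Q̄ = 641.5.
ε = (ΔQ/ΔP)(P̄/Q̄) = (-465/3)(4.50/641.5).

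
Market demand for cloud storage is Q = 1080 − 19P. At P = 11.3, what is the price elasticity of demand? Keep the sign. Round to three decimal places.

At P = 11.3, Q = 865.300.
dQ/dP = −19.
ε = (dQ/dP)(P/Q) = (-19)(11.3/865.300).

-0.248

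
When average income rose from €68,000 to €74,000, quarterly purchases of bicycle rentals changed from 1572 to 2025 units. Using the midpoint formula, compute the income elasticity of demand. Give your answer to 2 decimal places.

ΔQ = 453, ΔI = 6000. Midpoints: Ī = 71,000, Q̄ = 1798.5.
ε_I = (ΔQ/ΔI)(Ī/Q̄) = (453/6000)(71000/1798.5).
ε_I > 0, so the good is normal.

2.98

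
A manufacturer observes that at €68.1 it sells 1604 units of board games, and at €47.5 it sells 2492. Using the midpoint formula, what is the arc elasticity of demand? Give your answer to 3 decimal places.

ΔQ = 2492 − 1604 = 888; ΔP = 47.5 − 68.1 = -20.6.
Midpoints: P̄ = 57.80, Q̄ = 2048.0.
ε = (ΔQ/ΔP)(P̄/Q̄) = (888/-20.6)(57.80/2048.0).

-1.217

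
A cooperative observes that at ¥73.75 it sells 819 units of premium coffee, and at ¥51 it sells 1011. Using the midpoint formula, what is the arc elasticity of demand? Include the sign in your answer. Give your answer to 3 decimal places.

-0.575

ΔQ = 1011 − 819 = 192; ΔP = 51 − 73.75 = -22.75.
Midpoints: P̄ = 62.38, Q̄ = 915.0.
ε = (ΔQ/ΔP)(P̄/Q̄) = (192/-22.75)(62.38/915.0).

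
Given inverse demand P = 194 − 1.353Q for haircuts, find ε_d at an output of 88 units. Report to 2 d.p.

At Q = 88, P = 194 − 1.353(88) = 74.94.
dP/dQ = −1.353, so dQ/dP = 1/(−1.353) = -0.739.
ε = (dQ/dP)(P/Q) = (-0.739)(74.94/88).

-0.63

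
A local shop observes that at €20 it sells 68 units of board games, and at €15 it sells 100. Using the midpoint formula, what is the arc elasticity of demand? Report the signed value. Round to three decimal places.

-1.333

ΔQ = 100 − 68 = 32; ΔP = 15 − 20 = -5.
Midpoints: P̄ = 17.50, Q̄ = 84.0.
ε = (ΔQ/ΔP)(P̄/Q̄) = (32/-5)(17.50/84.0).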